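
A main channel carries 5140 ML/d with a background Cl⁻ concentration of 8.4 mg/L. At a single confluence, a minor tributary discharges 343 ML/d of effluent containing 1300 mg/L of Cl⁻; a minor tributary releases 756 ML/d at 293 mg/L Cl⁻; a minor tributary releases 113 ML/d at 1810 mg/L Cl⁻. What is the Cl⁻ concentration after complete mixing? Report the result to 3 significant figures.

144 mg/L

Mass balance: C = (5140·8.400 + 343.0·1300 + 756.0·293.0 + 113.0·1810) / 6352 = 915100/6352 = 144.1 mg/L.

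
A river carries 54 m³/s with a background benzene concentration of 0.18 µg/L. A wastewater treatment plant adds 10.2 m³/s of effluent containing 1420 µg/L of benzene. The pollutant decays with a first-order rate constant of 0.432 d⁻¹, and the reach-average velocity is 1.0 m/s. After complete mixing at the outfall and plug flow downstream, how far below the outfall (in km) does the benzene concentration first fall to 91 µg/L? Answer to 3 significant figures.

182 km

After mixing, C = (54.00·0.1800 + 10.20·1420) / 64.20 = 14490/64.20 = 225.8 µg/L.
Set 225.8·exp(−k·t) = 91 → t = ln(225.8/91)/k = 181700 s = 50.48 h.
Distance = v·t = 1.0·181700 = 181700 m = 181.7 km.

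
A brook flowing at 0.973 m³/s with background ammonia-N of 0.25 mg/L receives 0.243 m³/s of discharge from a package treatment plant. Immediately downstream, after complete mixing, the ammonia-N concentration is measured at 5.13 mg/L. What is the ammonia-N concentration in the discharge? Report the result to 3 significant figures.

Mass balance: 0.9730·0.2500 + 0.2430·Cₑ = 1.216·5.130
→ Cₑ = (1.216·5.130 − 0.9730·0.2500) / 0.2430 = 24.67 mg/L.

24.7 mg/L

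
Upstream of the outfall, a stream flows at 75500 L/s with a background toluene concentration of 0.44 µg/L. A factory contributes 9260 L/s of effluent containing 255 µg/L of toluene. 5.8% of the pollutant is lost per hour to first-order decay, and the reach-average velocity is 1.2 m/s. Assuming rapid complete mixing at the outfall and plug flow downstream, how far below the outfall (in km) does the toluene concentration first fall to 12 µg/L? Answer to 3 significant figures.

Flow-weighted average: C = (75500·0.4400 + 9260·255.0) / 84760 = 2395000/84760 = 28.25 µg/L.
5.8%/h lost → k = −ln(1 − 0.058) = 0.05975 h⁻¹.
Set 28.25·exp(−k·t) = 12 → t = ln(28.25/12)/k = 51590 s = 14.33 h.
Distance = v·t = 1.2·51590 = 61900 m = 61.90 km.

61.9 km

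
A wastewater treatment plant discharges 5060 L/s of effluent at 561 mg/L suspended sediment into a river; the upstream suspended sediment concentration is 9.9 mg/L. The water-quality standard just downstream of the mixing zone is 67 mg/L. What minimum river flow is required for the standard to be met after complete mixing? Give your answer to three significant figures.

43800 L/s

Set C_mix = 67: (Q·9.900 + 5060·561.0) / (Q + 5060) = 67
→ Q = 5060·(561.0 − 67)/(67 − 9.900) = 43780 L/s.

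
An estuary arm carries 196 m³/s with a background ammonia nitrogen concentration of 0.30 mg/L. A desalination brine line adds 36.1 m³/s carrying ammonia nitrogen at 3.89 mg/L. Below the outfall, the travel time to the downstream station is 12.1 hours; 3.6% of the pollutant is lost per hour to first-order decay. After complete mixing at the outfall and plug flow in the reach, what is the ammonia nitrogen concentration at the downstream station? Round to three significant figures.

Mixed concentration C = ΣQC/ΣQ = (196.0·0.3000 + 36.10·3.890) / 232.1 = 199.2/232.1 = 0.8584 mg/L.
3.6%/h lost → k = −ln(1 − 0.036) = 0.03666 h⁻¹.
Decay over the reach: 0.8584·exp(−kt) = 0.8584·0.6417 = 0.5508 mg/L.

0.551 mg/L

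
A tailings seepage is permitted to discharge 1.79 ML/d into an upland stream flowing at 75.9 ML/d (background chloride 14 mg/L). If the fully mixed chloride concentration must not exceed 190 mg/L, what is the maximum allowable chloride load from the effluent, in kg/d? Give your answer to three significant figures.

Mass balance at the limit: 75.90·14.00 + 1.790·Cₑ = 77.69·190 → Cₑ = 7653 mg/L.
1.790 ML/d = 0.02072 m³/s. Load = 0.02072 m³/s × 7653 g/m³ × 86 400 s/d = 13700 kg/d.

13700 kg/d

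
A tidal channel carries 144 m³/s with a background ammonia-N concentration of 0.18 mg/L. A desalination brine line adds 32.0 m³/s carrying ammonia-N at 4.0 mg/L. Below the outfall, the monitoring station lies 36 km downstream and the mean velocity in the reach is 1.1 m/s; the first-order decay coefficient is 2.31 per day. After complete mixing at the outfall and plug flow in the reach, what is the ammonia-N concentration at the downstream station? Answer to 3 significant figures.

After mixing, C = (144.0·0.1800 + 32.00·4.000) / 176.0 = 153.9/176.0 = 0.8745 mg/L.
Travel time t = 36·1000 / 1.1 = 32730 s = 9.091 h.
After decay, C = 0.8745 × e^(−kt) = 0.8745 × 0.4169 = 0.3646 mg/L.

0.365 mg/L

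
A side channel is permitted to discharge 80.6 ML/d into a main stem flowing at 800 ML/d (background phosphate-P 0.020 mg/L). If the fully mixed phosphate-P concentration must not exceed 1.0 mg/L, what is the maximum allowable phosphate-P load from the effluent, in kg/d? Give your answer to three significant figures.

865 kg/d

Mass balance at the limit: 800.0·0.02000 + 80.60·Cₑ = 880.6·1.0 → Cₑ = 10.73 mg/L.
80.60 ML/d = 0.9329 m³/s. Load = 0.9329 m³/s × 10.73 g/m³ × 86 400 s/d = 864.6 kg/d.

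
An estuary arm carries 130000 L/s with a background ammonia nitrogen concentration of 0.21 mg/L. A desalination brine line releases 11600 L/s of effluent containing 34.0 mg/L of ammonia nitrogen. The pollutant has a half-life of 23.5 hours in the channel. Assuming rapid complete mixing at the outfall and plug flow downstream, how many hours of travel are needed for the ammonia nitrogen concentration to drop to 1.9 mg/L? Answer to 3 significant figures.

Mass balance: C = (130000·0.2100 + 11600·34.00) / 141600 = 421700/141600 = 2.978 mg/L.
Half-life 23.5 h → k = ln 2 / 23.5 = 0.02950 h⁻¹ = 0.7079 d⁻¹.
2.978·exp(−k·t) = 1.9 → t = ln(2.978/1.9)/k = 54850 s = 15.24 h.

15.2 h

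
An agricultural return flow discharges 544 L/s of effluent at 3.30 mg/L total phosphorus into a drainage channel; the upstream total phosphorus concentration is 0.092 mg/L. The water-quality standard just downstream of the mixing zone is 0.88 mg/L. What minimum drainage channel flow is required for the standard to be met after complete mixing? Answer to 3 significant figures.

1670 L/s

Set C_mix = 0.88: (Q·0.09200 + 544.0·3.300) / (Q + 544.0) = 0.88
→ Q = 544.0·(3.300 − 0.88)/(0.88 − 0.09200) = 1671 L/s.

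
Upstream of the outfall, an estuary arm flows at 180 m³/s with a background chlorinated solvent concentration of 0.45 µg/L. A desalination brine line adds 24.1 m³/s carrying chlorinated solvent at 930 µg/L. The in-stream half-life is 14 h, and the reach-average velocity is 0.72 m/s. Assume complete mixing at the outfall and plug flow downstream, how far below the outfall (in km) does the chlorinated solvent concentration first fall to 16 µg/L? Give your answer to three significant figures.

After mixing, C = (180.0·0.4500 + 24.10·930.0) / 204.1 = 22490/204.1 = 110.2 µg/L.
Half-life 14 h → k = ln 2 / 14 = 0.04951 h⁻¹ = 1.188 d⁻¹.
Set 110.2·exp(−k·t) = 16 → t = ln(110.2/16)/k = 140300 s = 38.98 h.
Distance = v·t = 0.72·140300 = 101000 m = 101.0 km.

101 km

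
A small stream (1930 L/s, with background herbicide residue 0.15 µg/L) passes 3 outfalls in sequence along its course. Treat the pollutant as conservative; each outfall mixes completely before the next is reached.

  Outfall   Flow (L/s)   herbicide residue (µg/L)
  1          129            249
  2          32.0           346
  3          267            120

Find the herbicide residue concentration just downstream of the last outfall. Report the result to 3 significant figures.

32.0 µg/L

Below outfall 1: Q → 2059 L/s, C = (1930·0.1500 + 129.0·249.0)/2059 = 15.74 µg/L.
Below outfall 2: Q → 2091 L/s, C = (2059·15.74 + 32.00·346.0)/2091 = 20.80 µg/L.
Below outfall 3: Q → 2358 L/s, C = (2091·20.80 + 267.0·120.0)/2358 = 32.03 µg/L.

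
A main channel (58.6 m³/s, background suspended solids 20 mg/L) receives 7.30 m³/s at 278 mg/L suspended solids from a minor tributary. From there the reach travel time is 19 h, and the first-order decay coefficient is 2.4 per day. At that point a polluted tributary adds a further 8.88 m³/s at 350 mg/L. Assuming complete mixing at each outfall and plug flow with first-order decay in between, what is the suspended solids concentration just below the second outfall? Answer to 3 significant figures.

48.0 mg/L

Mass balance: C = (58.60·20.00 + 7.300·278.0) / 65.90 = 3201/65.90 = 48.58 mg/L; combined flow 65.90 m³/s.
First-order decay: C = 48.58·exp(−k·t) = 48.58·0.1496 = 7.266 mg/L.
Second outfall: C = (65.90·7.266 + 8.880·350.0)/74.78 = 47.97 mg/L.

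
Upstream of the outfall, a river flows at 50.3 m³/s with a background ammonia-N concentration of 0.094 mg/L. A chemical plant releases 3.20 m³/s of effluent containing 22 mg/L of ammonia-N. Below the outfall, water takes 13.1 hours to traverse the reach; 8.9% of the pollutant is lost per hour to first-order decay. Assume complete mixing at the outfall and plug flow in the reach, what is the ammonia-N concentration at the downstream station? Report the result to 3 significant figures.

Mixed concentration C = ΣQC/ΣQ = (50.30·0.09400 + 3.200·22.00) / 53.50 = 75.13/53.50 = 1.404 mg/L.
8.9%/h lost → k = −ln(1 − 0.089) = 0.09321 h⁻¹.
First-order decay: C = 1.404·exp(−k·t) = 1.404·0.2949 = 0.4141 mg/L.

0.414 mg/L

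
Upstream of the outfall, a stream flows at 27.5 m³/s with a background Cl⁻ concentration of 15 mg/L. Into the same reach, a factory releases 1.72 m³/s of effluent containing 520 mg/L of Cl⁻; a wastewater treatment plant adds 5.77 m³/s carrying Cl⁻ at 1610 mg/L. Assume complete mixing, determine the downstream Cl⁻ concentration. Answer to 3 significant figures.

303 mg/L

Mass balance: C = (27.50·15.00 + 1.720·520.0 + 5.770·1610) / 34.99 = 10600/34.99 = 302.8 mg/L.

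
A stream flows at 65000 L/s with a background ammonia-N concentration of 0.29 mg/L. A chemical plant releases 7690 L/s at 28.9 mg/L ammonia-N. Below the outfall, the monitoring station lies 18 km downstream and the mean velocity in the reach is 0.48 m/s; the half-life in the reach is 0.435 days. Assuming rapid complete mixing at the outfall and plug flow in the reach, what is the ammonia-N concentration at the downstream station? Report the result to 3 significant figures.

1.66 mg/L

Mass balance: C = (65000·0.2900 + 7690·28.90) / 72690 = 241100/72690 = 3.317 mg/L.
Travel time t = 18·1000 / 0.48 = 37500 s = 10.42 h.
Half-life 0.435 d → k = ln 2 / 0.435 = 1.593 d⁻¹.
Decay over the reach: 3.317·exp(−kt) = 3.317·0.5008 = 1.661 mg/L.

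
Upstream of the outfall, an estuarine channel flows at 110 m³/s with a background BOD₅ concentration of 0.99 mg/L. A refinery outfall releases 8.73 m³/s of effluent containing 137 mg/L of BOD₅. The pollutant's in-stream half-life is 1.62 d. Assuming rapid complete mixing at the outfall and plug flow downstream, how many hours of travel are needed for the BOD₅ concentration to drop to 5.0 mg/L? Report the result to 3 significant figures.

44.2 h

Conservation of mass: C = (110.0·0.9900 + 8.730·137.0) / 118.7 = 1305/118.7 = 10.99 mg/L.
Half-life 1.62 d → k = ln 2 / 1.62 = 0.4279 d⁻¹.
10.99·exp(−k·t) = 5.0 → t = ln(10.99/5.0)/k = 159000 s = 44.18 h.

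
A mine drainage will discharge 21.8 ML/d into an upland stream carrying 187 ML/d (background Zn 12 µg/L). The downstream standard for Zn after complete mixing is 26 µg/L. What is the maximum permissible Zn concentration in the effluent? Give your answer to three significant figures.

At the limit, (Qr·Cr + Qe·Cₑ)/(Qr + Qe) = 26:
Cₑ = (208.8·26 − 187.0·12.00) / 21.80 = 146.1 µg/L.

146 µg/L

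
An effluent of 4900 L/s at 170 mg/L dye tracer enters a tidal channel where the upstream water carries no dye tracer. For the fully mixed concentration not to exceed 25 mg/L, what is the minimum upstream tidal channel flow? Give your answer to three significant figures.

Set C_mix = 25: (Q·0 + 4900·170.0) / (Q + 4900) = 25
→ Q = 4900·(170.0 − 25)/(25 − 0) = 28420 L/s.

28400 L/s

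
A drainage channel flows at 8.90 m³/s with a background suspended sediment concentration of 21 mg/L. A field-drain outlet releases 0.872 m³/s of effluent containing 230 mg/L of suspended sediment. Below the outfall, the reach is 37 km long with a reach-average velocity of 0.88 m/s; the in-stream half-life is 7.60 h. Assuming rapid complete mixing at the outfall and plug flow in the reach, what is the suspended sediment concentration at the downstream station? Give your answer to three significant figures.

Mixed concentration C = ΣQC/ΣQ = (8.900·21.00 + 0.8720·230.0) / 9.772 = 387.5/9.772 = 39.65 mg/L.
Travel time t = 37·1000 / 0.88 = 42050 s = 11.68 h.
Half-life 7.60 h → k = ln 2 / 7.60 = 0.09120 h⁻¹ = 2.189 d⁻¹.
First-order decay: C = 39.65·exp(−k·t) = 39.65·0.3447 = 13.67 mg/L.

13.7 mg/L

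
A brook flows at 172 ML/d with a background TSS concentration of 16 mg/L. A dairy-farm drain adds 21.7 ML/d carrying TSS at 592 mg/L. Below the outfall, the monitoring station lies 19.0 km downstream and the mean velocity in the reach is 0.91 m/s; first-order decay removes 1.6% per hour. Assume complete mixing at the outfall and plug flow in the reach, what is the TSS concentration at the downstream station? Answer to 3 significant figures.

Mass balance: C = (172.0·16.00 + 21.70·592.0) / 193.7 = 15600/193.7 = 80.53 mg/L.
Travel time t = 19.0·1000 / 0.91 = 20880 s = 5.800 h.
1.6%/h lost → k = −ln(1 − 0.016) = 0.01613 h⁻¹.
After decay, C = 80.53 × e^(−kt) = 80.53 × 0.9107 = 73.34 mg/L.

73.3 mg/L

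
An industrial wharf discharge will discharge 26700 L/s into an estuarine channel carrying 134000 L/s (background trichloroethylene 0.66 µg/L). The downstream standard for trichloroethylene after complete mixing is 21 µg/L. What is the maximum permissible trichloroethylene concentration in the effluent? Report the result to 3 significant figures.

123 µg/L

At the limit, (Qr·Cr + Qe·Cₑ)/(Qr + Qe) = 21:
Cₑ = (160700·21 − 134000·0.6600) / 26700 = 123.1 µg/L.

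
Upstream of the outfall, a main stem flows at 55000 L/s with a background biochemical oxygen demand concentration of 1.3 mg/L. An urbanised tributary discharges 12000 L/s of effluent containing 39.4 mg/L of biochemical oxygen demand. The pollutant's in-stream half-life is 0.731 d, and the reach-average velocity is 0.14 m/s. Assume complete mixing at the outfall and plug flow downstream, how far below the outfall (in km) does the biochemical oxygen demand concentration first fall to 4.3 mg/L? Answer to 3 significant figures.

Flow-weighted average: C = (55000·1.300 + 12000·39.40) / 67000 = 544300/67000 = 8.124 mg/L.
Half-life 0.731 d → k = ln 2 / 0.731 = 0.9482 d⁻¹.
Set 8.124·exp(−k·t) = 4.3 → t = ln(8.124/4.3)/k = 57970 s = 16.10 h.
Distance = v·t = 0.14·57970 = 8116 m = 8.116 km.

8.12 km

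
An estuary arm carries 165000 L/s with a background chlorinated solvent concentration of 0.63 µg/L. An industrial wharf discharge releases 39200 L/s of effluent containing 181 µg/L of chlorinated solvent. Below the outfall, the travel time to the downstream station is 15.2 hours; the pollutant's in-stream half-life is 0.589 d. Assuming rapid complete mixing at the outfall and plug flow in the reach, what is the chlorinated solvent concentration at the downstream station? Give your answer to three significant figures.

Conservation of mass: C = (165000·0.6300 + 39200·181.0) / 204200 = 7199000/204200 = 35.26 µg/L.
Half-life 0.589 d → k = ln 2 / 0.589 = 1.177 d⁻¹.
After decay, C = 35.26 × e^(−kt) = 35.26 × 0.4746 = 16.73 µg/L.

16.7 µg/L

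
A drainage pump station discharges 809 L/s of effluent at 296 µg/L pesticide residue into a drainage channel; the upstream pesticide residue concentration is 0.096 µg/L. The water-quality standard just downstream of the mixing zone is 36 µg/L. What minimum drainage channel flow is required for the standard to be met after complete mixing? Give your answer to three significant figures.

Set C_mix = 36: (Q·0.09600 + 809.0·296.0) / (Q + 809.0) = 36
→ Q = 809.0·(296.0 − 36)/(36 − 0.09600) = 5858 L/s.

5860 L/s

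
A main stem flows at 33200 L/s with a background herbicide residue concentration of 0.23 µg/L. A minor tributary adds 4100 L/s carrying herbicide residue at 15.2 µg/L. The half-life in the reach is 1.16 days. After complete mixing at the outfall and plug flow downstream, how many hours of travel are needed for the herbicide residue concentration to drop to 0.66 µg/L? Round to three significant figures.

41.9 h

After mixing, C = (33200·0.2300 + 4100·15.20) / 37300 = 69960/37300 = 1.875 µg/L.
Half-life 1.16 d → k = ln 2 / 1.16 = 0.5975 d⁻¹.
1.875·exp(−k·t) = 0.66 → t = ln(1.875/0.66)/k = 151000 s = 41.95 h.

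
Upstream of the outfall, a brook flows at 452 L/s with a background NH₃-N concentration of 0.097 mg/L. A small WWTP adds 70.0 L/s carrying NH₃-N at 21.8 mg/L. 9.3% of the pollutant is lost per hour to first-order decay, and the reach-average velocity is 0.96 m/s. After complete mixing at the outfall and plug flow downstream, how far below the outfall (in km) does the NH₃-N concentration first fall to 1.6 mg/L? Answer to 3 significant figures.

22.3 km

After mixing, C = (452.0·0.09700 + 70.00·21.80) / 522.0 = 1570/522.0 = 3.007 mg/L.
9.3%/h lost → k = −ln(1 − 0.093) = 0.09761 h⁻¹.
Set 3.007·exp(−k·t) = 1.6 → t = ln(3.007/1.6)/k = 23270 s = 6.465 h.
Distance = v·t = 0.96·23270 = 22340 m = 22.34 km.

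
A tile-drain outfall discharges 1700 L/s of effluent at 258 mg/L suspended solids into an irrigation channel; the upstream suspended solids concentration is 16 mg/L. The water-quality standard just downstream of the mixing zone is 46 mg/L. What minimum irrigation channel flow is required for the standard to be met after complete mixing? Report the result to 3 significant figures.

Set C_mix = 46: (Q·16.00 + 1700·258.0) / (Q + 1700) = 46
→ Q = 1700·(258.0 − 46)/(46 − 16.00) = 12010 L/s.

12000 L/s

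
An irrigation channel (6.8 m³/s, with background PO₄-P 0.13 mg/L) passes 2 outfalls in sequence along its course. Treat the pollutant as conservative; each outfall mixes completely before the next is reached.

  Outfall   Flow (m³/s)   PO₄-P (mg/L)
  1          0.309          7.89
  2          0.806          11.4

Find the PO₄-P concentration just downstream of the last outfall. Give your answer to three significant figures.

1.58 mg/L

Outfall 1: combined Q = 7.109 m³/s; C = (6.800·0.1300 + 0.3090·7.890)/7.109 = 0.4673 mg/L.
Outfall 2: combined Q = 7.915 m³/s; C = (7.109·0.4673 + 0.8060·11.40)/7.915 = 1.581 mg/L.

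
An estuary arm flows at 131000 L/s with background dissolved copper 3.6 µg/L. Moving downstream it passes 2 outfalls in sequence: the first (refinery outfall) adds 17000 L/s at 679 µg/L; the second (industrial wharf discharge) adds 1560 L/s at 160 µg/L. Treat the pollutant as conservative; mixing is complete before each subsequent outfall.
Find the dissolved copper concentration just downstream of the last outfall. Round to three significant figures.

82.0 µg/L

Below outfall 1: Q → 148000 L/s, C = (131000·3.600 + 17000·679.0)/148000 = 81.18 µg/L.
Below outfall 2: Q → 149600 L/s, C = (148000·81.18 + 1560·160.0)/149600 = 82.00 µg/L.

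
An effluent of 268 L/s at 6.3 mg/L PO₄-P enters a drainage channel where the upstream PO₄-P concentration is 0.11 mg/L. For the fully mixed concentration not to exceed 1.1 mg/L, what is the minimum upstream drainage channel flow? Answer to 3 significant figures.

1410 L/s

Set C_mix = 1.1: (Q·0.1100 + 268.0·6.300) / (Q + 268.0) = 1.1
→ Q = 268.0·(6.300 − 1.1)/(1.1 − 0.1100) = 1408 L/s.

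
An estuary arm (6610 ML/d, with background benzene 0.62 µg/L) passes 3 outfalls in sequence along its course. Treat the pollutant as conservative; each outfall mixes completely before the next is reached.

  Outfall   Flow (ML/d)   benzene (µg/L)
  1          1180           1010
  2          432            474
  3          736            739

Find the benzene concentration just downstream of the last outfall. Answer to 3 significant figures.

217 µg/L

Below outfall 1: Q → 7790 ML/d, C = (6610·0.6200 + 1180·1010)/7790 = 153.5 µg/L.
Below outfall 2: Q → 8222 ML/d, C = (7790·153.5 + 432.0·474.0)/8222 = 170.4 µg/L.
Below outfall 3: Q → 8958 ML/d, C = (8222·170.4 + 736.0·739.0)/8958 = 217.1 µg/L.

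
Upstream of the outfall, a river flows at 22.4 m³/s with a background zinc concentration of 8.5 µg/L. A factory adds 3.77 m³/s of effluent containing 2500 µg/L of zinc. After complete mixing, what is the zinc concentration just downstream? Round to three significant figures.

367 µg/L

Conservation of mass: C = (22.40·8.500 + 3.770·2500) / 26.17 = 9615/26.17 = 367.4 µg/L.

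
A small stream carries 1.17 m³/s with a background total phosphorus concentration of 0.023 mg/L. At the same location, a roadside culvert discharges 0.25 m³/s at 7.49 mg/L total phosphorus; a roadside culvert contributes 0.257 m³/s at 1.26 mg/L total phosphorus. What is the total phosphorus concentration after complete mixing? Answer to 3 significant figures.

After mixing, C = (1.170·0.02300 + 0.2500·7.490 + 0.2570·1.260) / 1.677 = 2.223/1.677 = 1.326 mg/L.

1.33 mg/L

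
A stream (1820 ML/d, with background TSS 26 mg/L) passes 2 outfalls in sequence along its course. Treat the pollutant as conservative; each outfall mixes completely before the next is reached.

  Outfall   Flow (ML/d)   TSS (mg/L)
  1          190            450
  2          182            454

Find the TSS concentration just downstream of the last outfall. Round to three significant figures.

After outfall 1: Q = 1820 + 190.0 = 2010 ML/d; C = (1820·26.00 + 190.0·450.0)/2010 = 66.08 mg/L.
After outfall 2: Q = 2010 + 182.0 = 2192 ML/d; C = (2010·66.08 + 182.0·454.0)/2192 = 98.29 mg/L.

98.3 mg/L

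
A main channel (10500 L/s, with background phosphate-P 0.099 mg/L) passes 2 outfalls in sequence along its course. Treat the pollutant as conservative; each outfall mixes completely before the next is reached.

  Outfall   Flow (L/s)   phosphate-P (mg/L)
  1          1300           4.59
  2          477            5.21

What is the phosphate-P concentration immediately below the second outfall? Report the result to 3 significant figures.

After outfall 1: Q = 10500 + 1300 = 11800 L/s; C = (10500·0.09900 + 1300·4.590)/11800 = 0.5938 mg/L.
After outfall 2: Q = 11800 + 477.0 = 12280 L/s; C = (11800·0.5938 + 477.0·5.210)/12280 = 0.7731 mg/L.

0.773 mg/L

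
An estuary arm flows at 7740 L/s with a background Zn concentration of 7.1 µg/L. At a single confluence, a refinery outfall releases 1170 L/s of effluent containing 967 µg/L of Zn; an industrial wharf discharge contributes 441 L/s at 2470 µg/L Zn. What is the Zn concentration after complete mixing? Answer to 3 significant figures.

Mixed concentration C = ΣQC/ΣQ = (7740·7.100 + 1170·967.0 + 441.0·2470) / 9351 = 2276000/9351 = 243.4 µg/L.

243 µg/L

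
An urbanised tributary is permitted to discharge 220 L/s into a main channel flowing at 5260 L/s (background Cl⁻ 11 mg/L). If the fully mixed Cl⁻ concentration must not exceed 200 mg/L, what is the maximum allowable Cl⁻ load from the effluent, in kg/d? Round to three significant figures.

89700 kg/d

Mass balance at the limit: 5260·11.00 + 220.0·Cₑ = 5480·200 → Cₑ = 4719 mg/L.
220.0 L/s = 0.2200 m³/s. Load = 0.2200 m³/s × 4719 g/m³ × 86 400 s/d = 89700 kg/d.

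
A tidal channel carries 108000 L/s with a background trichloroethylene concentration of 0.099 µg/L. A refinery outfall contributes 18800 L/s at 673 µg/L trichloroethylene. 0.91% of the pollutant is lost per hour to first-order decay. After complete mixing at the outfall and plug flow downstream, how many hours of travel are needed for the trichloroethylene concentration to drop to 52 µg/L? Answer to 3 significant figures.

Flow-weighted average: C = (108000·0.09900 + 18800·673.0) / 126800 = 12660000/126800 = 99.87 µg/L.
0.91%/h lost → k = −ln(1 − 0.0091) = 0.009142 h⁻¹.
99.87·exp(−k·t) = 52 → t = ln(99.87/52)/k = 257000 s = 71.39 h.

71.4 h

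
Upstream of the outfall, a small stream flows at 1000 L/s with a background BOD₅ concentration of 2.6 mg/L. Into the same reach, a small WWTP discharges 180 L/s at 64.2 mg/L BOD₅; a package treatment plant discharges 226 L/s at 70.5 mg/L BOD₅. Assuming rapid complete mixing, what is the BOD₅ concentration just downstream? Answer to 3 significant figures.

Flow-weighted average: C = (1000·2.600 + 180.0·64.20 + 226.0·70.50) / 1406 = 30090/1406 = 21.40 mg/L.

21.4 mg/L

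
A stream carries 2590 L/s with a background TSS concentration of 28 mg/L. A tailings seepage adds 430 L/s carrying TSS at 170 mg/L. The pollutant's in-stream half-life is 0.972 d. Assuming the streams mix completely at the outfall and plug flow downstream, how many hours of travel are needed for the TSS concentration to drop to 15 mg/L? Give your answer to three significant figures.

39.3 h

Conservation of mass: C = (2590·28.00 + 430.0·170.0) / 3020 = 145600/3020 = 48.22 mg/L.
Half-life 0.972 d → k = ln 2 / 0.972 = 0.7131 d⁻¹.
48.22·exp(−k·t) = 15 → t = ln(48.22/15)/k = 141500 s = 39.30 h.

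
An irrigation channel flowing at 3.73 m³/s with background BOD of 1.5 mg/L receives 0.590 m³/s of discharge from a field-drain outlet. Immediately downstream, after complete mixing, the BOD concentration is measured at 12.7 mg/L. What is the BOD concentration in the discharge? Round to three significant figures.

83.5 mg/L

Mass balance: 3.730·1.500 + 0.5900·Cₑ = 4.320·12.70
→ Cₑ = (4.320·12.70 − 3.730·1.500) / 0.5900 = 83.51 mg/L.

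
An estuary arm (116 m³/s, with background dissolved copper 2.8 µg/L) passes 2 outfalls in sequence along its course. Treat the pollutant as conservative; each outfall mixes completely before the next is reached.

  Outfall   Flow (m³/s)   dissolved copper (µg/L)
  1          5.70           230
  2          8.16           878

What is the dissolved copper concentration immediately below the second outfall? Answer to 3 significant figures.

Outfall 1: combined Q = 121.7 m³/s; C = (116.0·2.800 + 5.700·230.0)/121.7 = 13.44 µg/L.
Outfall 2: combined Q = 129.9 m³/s; C = (121.7·13.44 + 8.160·878.0)/129.9 = 67.77 µg/L.

67.8 µg/L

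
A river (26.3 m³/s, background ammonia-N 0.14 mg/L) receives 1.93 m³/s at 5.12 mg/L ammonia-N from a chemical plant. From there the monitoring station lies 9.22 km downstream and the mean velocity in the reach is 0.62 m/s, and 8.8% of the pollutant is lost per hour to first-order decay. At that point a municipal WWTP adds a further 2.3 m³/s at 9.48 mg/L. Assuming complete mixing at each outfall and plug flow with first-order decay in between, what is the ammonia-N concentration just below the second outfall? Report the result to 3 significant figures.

After mixing, C = (26.30·0.1400 + 1.930·5.120) / 28.23 = 13.56/28.23 = 0.4805 mg/L; combined flow 28.23 m³/s.
Travel time t = 9.22·1000 / 0.62 = 14870 s = 4.131 h.
8.8%/h lost → k = −ln(1 − 0.088) = 0.09212 h⁻¹.
First-order decay: C = 0.4805·exp(−k·t) = 0.4805·0.6835 = 0.3284 mg/L.
At the second outfall, C = (28.23·0.3284 + 2.300·9.480) / (28.23 + 2.300) = 1.018 mg/L.

1.02 mg/L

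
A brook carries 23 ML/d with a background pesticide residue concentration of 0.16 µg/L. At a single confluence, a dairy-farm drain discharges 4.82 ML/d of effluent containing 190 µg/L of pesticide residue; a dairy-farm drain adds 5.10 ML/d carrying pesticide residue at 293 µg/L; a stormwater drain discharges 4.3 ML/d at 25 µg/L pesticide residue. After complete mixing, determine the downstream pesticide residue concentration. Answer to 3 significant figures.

Flow-weighted average: C = (23.00·0.1600 + 4.820·190.0 + 5.100·293.0 + 4.300·25.00) / 37.22 = 2521/37.22 = 67.74 µg/L.

67.7 µg/L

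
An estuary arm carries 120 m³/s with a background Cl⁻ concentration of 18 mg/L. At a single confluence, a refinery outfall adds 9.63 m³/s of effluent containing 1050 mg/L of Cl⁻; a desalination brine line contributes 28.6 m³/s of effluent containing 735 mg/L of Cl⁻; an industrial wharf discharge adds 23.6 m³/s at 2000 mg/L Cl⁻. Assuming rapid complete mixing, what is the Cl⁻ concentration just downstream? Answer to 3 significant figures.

Conservation of mass: C = (120.0·18.00 + 9.630·1050 + 28.60·735.0 + 23.60·2000) / 181.8 = 80490/181.8 = 442.7 mg/L.

443 mg/L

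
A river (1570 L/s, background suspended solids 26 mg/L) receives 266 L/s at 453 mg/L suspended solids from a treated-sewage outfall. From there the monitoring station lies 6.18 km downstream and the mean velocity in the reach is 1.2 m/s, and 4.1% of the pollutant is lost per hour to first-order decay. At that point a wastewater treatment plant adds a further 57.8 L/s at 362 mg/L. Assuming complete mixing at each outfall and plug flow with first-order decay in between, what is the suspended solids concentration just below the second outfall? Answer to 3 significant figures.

91.3 mg/L

Mixed concentration C = ΣQC/ΣQ = (1570·26.00 + 266.0·453.0) / 1836 = 161300/1836 = 87.86 mg/L; combined flow 1836 L/s.
Travel time t = 6.18·1000 / 1.2 = 5150 s = 1.431 h.
4.1%/h lost → k = −ln(1 − 0.041) = 0.04186 h⁻¹.
First-order decay: C = 87.86·exp(−k·t) = 87.86·0.9419 = 82.76 mg/L.
At the second outfall, C = (1836·82.76 + 57.80·362.0) / (1836 + 57.80) = 91.28 mg/L.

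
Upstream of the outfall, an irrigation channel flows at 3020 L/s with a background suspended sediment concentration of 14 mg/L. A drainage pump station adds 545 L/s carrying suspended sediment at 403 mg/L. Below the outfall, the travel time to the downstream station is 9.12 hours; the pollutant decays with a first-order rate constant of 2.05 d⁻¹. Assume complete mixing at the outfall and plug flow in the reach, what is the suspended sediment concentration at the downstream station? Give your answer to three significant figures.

33.7 mg/L

After mixing, C = (3020·14.00 + 545.0·403.0) / 3565 = 261900/3565 = 73.47 mg/L.
Applying C = C₀e^(−kt): 73.47 × 0.4589 = 33.71 mg/L.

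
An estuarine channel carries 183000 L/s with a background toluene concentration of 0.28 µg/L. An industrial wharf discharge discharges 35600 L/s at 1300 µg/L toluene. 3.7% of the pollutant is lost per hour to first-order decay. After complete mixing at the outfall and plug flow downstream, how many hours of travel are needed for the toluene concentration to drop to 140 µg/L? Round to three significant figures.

11.0 h

Mass balance: C = (183000·0.2800 + 35600·1300) / 218600 = 46330000/218600 = 211.9 µg/L.
3.7%/h lost → k = −ln(1 − 0.037) = 0.03770 h⁻¹.
211.9·exp(−k·t) = 140 → t = ln(211.9/140)/k = 39600 s = 11.00 h.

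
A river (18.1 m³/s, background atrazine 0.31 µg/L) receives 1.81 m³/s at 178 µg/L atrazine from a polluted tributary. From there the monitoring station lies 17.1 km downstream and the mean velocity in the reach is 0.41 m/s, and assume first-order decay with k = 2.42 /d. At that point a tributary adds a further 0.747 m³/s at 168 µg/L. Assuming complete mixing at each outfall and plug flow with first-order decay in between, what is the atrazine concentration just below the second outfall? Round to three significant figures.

Mass balance: C = (18.10·0.3100 + 1.810·178.0) / 19.91 = 327.8/19.91 = 16.46 µg/L; combined flow 19.91 m³/s.
Travel time t = 17.1·1000 / 0.41 = 41710 s = 11.59 h.
Decay over the reach: 16.46·exp(−kt) = 16.46·0.3109 = 5.119 µg/L.
Second outfall: C = (19.91·5.119 + 0.7470·168.0)/20.66 = 11.01 µg/L.

11.0 µg/L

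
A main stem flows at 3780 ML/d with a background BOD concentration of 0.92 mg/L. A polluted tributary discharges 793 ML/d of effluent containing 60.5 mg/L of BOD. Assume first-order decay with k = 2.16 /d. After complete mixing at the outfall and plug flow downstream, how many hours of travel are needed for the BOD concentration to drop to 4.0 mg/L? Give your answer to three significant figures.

Mixed concentration C = ΣQC/ΣQ = (3780·0.9200 + 793.0·60.50) / 4573 = 51450/4573 = 11.25 mg/L.
11.25·exp(−k·t) = 4.0 → t = ln(11.25/4.0)/k = 41370 s = 11.49 h.

11.5 h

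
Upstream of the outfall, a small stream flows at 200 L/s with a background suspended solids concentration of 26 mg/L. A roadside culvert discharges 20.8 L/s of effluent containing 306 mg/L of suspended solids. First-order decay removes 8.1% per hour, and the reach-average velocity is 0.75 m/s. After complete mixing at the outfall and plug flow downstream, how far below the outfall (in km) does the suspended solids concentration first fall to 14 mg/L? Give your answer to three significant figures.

Mixed concentration C = ΣQC/ΣQ = (200.0·26.00 + 20.80·306.0) / 220.8 = 11560/220.8 = 52.38 mg/L.
8.1%/h lost → k = −ln(1 − 0.081) = 0.08447 h⁻¹.
Set 52.38·exp(−k·t) = 14 → t = ln(52.38/14)/k = 56230 s = 15.62 h.
Distance = v·t = 0.75·56230 = 42170 m = 42.17 km.

42.2 km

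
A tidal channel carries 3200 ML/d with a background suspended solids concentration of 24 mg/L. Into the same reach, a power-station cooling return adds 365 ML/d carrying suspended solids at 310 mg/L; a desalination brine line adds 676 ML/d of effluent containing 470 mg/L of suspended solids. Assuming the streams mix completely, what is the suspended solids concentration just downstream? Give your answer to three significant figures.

120 mg/L

After mixing, C = (3200·24.00 + 365.0·310.0 + 676.0·470.0) / 4241 = 507700/4241 = 119.7 mg/L.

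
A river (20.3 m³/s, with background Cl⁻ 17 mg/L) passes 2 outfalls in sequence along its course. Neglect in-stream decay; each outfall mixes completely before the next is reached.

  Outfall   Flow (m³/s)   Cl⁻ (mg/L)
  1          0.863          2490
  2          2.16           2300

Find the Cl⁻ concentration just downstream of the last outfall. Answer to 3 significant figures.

320 mg/L

Outfall 1: combined Q = 21.16 m³/s; C = (20.30·17.00 + 0.8630·2490)/21.16 = 117.8 mg/L.
Outfall 2: combined Q = 23.32 m³/s; C = (21.16·117.8 + 2.160·2300)/23.32 = 319.9 mg/L.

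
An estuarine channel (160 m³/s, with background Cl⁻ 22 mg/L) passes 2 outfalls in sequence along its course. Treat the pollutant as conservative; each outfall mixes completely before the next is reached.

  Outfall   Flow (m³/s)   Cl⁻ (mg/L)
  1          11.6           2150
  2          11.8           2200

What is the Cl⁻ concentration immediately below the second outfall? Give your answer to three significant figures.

297 mg/L

Outfall 1: combined Q = 171.6 m³/s; C = (160.0·22.00 + 11.60·2150)/171.6 = 165.9 mg/L.
Outfall 2: combined Q = 183.4 m³/s; C = (171.6·165.9 + 11.80·2200)/183.4 = 296.7 mg/L.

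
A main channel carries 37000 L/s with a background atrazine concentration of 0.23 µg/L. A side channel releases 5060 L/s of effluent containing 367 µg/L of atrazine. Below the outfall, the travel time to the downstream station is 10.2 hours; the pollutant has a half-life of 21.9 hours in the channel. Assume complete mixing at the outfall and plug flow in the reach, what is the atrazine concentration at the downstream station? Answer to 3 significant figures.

Conservation of mass: C = (37000·0.2300 + 5060·367.0) / 42060 = 1866000/42060 = 44.35 µg/L.
Half-life 21.9 h → k = ln 2 / 21.9 = 0.03165 h⁻¹ = 0.7596 d⁻¹.
After decay, C = 44.35 × e^(−kt) = 44.35 × 0.7241 = 32.12 µg/L.

32.1 µg/L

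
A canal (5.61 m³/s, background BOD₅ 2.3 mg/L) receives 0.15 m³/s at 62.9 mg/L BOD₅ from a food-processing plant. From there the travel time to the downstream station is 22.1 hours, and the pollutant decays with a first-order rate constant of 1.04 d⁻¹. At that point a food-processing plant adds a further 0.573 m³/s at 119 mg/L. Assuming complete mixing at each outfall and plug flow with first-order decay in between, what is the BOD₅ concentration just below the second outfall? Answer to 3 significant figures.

Mixed concentration C = ΣQC/ΣQ = (5.610·2.300 + 0.1500·62.90) / 5.760 = 22.34/5.760 = 3.878 mg/L; combined flow 5.760 m³/s.
After decay, C = 3.878 × e^(−kt) = 3.878 × 0.3838 = 1.488 mg/L.
At the second outfall, C = (5.760·1.488 + 0.5730·119.0) / (5.760 + 0.5730) = 12.12 mg/L.

12.1 mg/L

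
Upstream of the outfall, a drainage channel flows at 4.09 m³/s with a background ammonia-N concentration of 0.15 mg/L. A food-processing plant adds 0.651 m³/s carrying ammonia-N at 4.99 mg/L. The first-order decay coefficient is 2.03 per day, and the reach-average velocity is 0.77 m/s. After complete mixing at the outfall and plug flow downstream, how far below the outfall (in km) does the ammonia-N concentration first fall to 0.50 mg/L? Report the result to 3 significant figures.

16.0 km

After mixing, C = (4.090·0.1500 + 0.6510·4.990) / 4.741 = 3.862/4.741 = 0.8146 mg/L.
Set 0.8146·exp(−k·t) = 0.50 → t = ln(0.8146/0.50)/k = 20770 s = 5.770 h.
Distance = v·t = 0.77·20770 = 16000 m = 16.00 km.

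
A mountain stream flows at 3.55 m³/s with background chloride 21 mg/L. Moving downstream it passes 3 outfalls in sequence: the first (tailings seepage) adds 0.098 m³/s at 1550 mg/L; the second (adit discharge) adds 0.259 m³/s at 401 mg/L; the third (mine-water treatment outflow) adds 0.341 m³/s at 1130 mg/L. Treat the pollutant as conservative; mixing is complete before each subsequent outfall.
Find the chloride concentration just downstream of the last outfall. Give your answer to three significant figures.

168 mg/L

After outfall 1: Q = 3.550 + 0.09800 = 3.648 m³/s; C = (3.550·21.00 + 0.09800·1550)/3.648 = 62.08 mg/L.
After outfall 2: Q = 3.648 + 0.2590 = 3.907 m³/s; C = (3.648·62.08 + 0.2590·401.0)/3.907 = 84.54 mg/L.
After outfall 3: Q = 3.907 + 0.3410 = 4.248 m³/s; C = (3.907·84.54 + 0.3410·1130)/4.248 = 168.5 mg/L.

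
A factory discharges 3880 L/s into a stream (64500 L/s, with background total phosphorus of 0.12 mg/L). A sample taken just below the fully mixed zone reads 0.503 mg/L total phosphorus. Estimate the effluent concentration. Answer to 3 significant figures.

6.87 mg/L

Mass balance: 64500·0.1200 + 3880·Cₑ = 68380·0.5030
→ Cₑ = (68380·0.5030 − 64500·0.1200) / 3880 = 6.870 mg/L.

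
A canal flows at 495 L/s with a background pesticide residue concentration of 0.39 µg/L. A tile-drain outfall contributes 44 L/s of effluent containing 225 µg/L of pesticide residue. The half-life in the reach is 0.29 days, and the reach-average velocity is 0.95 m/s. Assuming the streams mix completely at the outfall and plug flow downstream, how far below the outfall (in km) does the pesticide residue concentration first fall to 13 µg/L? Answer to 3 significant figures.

Mixed concentration C = ΣQC/ΣQ = (495.0·0.3900 + 44.00·225.0) / 539.0 = 10090/539.0 = 18.73 µg/L.
Half-life 0.29 d → k = ln 2 / 0.29 = 2.390 d⁻¹.
Set 18.73·exp(−k·t) = 13 → t = ln(18.73/13)/k = 13190 s = 3.664 h.
Distance = v·t = 0.95·13190 = 12530 m = 12.53 km.

12.5 km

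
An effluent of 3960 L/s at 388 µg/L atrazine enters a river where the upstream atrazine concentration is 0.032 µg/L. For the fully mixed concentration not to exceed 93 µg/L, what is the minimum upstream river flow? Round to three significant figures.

12600 L/s

Set C_mix = 93: (Q·0.03200 + 3960·388.0) / (Q + 3960) = 93
→ Q = 3960·(388.0 − 93)/(93 − 0.03200) = 12570 L/s.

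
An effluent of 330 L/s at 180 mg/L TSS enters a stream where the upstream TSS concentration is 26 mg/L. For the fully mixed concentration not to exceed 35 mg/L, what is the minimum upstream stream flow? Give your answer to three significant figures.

5320 L/s

Set C_mix = 35: (Q·26.00 + 330.0·180.0) / (Q + 330.0) = 35
→ Q = 330.0·(180.0 − 35)/(35 − 26.00) = 5317 L/s.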